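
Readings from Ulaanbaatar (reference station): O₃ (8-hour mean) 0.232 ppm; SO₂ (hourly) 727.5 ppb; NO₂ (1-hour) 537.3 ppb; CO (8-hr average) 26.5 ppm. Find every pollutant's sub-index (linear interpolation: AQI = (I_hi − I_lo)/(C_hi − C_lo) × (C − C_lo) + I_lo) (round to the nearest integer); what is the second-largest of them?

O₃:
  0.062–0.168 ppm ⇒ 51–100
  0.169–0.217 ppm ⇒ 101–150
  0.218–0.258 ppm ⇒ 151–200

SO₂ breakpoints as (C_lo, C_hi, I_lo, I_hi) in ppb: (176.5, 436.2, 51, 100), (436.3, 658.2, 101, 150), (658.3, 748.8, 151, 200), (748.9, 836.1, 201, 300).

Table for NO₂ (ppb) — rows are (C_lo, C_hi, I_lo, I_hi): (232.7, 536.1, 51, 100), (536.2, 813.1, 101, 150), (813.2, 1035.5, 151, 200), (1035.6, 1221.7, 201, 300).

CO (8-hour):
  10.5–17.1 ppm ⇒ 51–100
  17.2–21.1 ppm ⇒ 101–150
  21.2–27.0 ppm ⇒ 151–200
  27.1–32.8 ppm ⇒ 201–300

O₃: row 0.218–0.258 (AQI 151–200). (200−151)·(0.232−0.218)/(0.258−0.218) + 151 = 49·0.014/0.040 + 151 ≈ 168.15 → 168.
SO₂: 727.5 ∈ [658.3, 748.8] ↔ index [151, 200].
151 + (727.5−658.3)·(200−151)/(748.8−658.3) = 151 + 69.2·49/90.5 ≈ 188.47, so AQI = 188.
NO₂: 537.3 lies in 536.2–813.1, so I_lo=101, I_hi=150, C_lo=536.2, C_hi=813.1.
(150−101)/(813.1−536.2) × (537.3−536.2) + 101 = 49/276.9 × 1.1 + 101 ≈ 101.19 → 101.
CO 26.5: bracket 21.2–27.0 → index 151–200; slope 49/5.8, offset 5.3.
AQI = 151 + 49/5.8·5.3 ≈ 195.78 ⇒ 196.
Sub-indices: O₃→168, SO₂→188, NO₂→101, CO→196. Ranked high→low: 196, 188, 168, 101. Second-highest sub-index = 188.

188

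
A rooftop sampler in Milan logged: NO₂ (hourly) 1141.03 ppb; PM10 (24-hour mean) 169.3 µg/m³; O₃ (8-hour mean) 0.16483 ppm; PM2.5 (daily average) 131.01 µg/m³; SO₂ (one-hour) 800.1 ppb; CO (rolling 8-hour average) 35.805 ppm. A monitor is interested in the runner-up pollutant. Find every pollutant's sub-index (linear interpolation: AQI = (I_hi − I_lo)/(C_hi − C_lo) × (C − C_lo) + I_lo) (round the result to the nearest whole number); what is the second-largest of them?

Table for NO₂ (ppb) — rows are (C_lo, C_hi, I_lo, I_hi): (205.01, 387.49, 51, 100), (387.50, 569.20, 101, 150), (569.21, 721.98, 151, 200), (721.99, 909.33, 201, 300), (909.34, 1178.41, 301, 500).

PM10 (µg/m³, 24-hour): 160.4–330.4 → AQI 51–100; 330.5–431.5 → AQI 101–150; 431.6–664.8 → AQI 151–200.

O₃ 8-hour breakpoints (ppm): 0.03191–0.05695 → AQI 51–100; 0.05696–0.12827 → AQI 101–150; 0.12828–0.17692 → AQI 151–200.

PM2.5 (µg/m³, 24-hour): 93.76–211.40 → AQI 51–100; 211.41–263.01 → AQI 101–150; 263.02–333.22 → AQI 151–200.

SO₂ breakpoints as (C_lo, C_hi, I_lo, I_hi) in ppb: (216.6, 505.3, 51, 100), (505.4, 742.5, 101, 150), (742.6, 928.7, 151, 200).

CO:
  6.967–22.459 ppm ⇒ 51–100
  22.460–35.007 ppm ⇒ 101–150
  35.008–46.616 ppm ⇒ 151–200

NO₂: 1141.03 lies in 909.34–1178.41, so I_lo=301, I_hi=500, C_lo=909.34, C_hi=1178.41.
(500−301)/(1178.41−909.34) × (1141.03−909.34) + 301 = 199/269.07 × 231.69 + 301 ≈ 472.35 → 472.
PM10: row 160.4–330.4 (AQI 51–100). (100−51)·(169.3−160.4)/(330.4−160.4) + 51 = 49·8.9/170.0 + 51 ≈ 53.57 → 54.
O₃: row 0.12828–0.17692 (AQI 151–200). (200−151)·(0.16483−0.12828)/(0.17692−0.12828) + 151 = 49·0.03655/0.04864 + 151 ≈ 187.82 → 188.
PM2.5: row 93.76–211.40 (AQI 51–100). (100−51)·(131.01−93.76)/(211.40−93.76) + 51 = 49·37.25/117.64 + 51 ≈ 66.52 → 67.
SO₂: 800.1 lies in 742.6–928.7, so I_lo=151, I_hi=200, C_lo=742.6, C_hi=928.7.
(200−151)/(928.7−742.6) × (800.1−742.6) + 151 = 49/186.1 × 57.5 + 151 ≈ 166.14 → 166.
CO 35.805: bracket 35.008–46.616 → index 151–200; slope 49/11.608, offset 0.797.
AQI = 151 + 49/11.608·0.797 ≈ 154.36 ⇒ 154.
Sub-indices: NO₂→472, PM10→54, O₃→188, PM2.5→67, SO₂→166, CO→154. Ranked high→low: 472, 188, 166, 154, 67, 54. Second-highest sub-index = 188.

188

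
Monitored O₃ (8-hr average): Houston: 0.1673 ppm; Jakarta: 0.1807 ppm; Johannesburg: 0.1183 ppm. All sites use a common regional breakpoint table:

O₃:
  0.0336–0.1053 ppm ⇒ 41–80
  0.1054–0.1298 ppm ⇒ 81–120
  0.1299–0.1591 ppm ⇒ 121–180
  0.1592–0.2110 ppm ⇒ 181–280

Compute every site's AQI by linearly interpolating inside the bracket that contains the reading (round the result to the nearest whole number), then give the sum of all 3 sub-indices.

Houston: 0.1673 ∈ [0.1592, 0.2110] ↔ index [181, 280].
181 + (0.1673−0.1592)·(280−181)/(0.2110−0.1592) = 181 + 0.0081·99/0.0518 ≈ 196.48, so AQI = 196.
Jakarta: 0.1807 ∈ [0.1592, 0.2110] ↔ index [181, 280].
181 + (0.1807−0.1592)·(280−181)/(0.2110−0.1592) = 181 + 0.0215·99/0.0518 ≈ 222.09, so AQI = 222.
Johannesburg: 0.1183 lies in 0.1054–0.1298, so I_lo=81, I_hi=120, C_lo=0.1054, C_hi=0.1298.
(120−81)/(0.1298−0.1054) × (0.1183−0.1054) + 81 = 39/0.0244 × 0.0129 + 81 ≈ 101.62 → 102.
AQIs: Houston=196, Jakarta=222, Johannesburg=102. Sum = 196 + 222 + 102 = 520.

520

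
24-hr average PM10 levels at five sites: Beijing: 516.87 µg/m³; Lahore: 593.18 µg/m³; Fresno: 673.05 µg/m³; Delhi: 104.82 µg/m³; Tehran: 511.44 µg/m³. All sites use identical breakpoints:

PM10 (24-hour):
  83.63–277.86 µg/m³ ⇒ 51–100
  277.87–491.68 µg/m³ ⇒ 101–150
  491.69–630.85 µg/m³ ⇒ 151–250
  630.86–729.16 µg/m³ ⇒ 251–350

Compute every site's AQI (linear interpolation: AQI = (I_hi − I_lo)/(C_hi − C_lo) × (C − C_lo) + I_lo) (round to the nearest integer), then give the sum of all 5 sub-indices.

906

Beijing: 516.87 lies in 491.69–630.85, so I_lo=151, I_hi=250, C_lo=491.69, C_hi=630.85.
(250−151)/(630.85−491.69) × (516.87−491.69) + 151 = 99/139.16 × 25.18 + 151 ≈ 168.91 → 169.
Lahore: 593.18 lies in 491.69–630.85, so I_lo=151, I_hi=250, C_lo=491.69, C_hi=630.85.
(250−151)/(630.85−491.69) × (593.18−491.69) + 151 = 99/139.16 × 101.49 + 151 ≈ 223.20 → 223.
Fresno: row 630.86–729.16 (AQI 251–350). (350−251)·(673.05−630.86)/(729.16−630.86) + 251 = 99·42.19/98.30 + 251 ≈ 293.49 → 293.
Delhi: 104.82 ∈ [83.63, 277.86] ↔ index [51, 100].
51 + (104.82−83.63)·(100−51)/(277.86−83.63) = 51 + 21.19·49/194.23 ≈ 56.35, so AQI = 56.
Tehran 511.44: bracket 491.69–630.85 → index 151–250; slope 99/139.16, offset 19.75.
AQI = 151 + 99/139.16·19.75 ≈ 165.05 ⇒ 165.
AQIs: Beijing=169, Lahore=223, Fresno=293, Delhi=56, Tehran=165. Sum = 169 + 223 + 293 + 56 + 165 = 906.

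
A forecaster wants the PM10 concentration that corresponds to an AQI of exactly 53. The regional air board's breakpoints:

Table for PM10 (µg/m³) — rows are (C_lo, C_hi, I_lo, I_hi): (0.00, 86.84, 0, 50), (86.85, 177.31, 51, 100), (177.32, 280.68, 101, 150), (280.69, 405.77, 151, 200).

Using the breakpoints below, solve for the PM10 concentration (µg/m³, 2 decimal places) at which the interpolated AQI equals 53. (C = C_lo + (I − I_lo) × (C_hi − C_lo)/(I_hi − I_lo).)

AQI 53 lies in the 51–100 band, which corresponds to 86.85–177.31 µg/m³.
C = 86.85 + (53−51)×(177.31−86.85)/(100−51) = 86.85 + 2×90.46/49 ≈ 90.5422 µg/m³ → 90.54 µg/m³ to 2 dp.

90.54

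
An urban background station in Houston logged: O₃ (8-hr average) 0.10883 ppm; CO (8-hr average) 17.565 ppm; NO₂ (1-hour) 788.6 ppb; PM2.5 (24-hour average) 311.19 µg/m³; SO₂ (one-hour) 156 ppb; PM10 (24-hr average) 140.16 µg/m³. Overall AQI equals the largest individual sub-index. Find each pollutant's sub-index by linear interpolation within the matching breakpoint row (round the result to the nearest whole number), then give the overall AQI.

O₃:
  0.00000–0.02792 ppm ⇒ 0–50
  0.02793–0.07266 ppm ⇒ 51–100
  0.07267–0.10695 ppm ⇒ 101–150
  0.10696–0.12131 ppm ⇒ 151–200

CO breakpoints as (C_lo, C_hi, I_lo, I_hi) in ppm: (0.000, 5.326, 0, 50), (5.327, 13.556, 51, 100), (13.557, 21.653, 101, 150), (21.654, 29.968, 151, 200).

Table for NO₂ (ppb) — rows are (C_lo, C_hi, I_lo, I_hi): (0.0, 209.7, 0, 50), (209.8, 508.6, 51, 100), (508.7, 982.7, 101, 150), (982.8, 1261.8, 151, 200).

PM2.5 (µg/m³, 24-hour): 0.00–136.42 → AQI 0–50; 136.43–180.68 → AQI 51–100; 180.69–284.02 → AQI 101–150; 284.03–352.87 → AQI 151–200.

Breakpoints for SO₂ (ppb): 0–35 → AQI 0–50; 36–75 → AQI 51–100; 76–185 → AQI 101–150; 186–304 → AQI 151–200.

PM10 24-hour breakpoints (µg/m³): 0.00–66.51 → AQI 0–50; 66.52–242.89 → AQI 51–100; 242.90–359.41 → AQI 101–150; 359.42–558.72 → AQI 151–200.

170

O₃: row 0.10696–0.12131 (AQI 151–200). (200−151)·(0.10883−0.10696)/(0.12131−0.10696) + 151 = 49·0.00187/0.01435 + 151 ≈ 157.39 → 157.
CO: 17.565 lies in 13.557–21.653, so I_lo=101, I_hi=150, C_lo=13.557, C_hi=21.653.
(150−101)/(21.653−13.557) × (17.565−13.557) + 101 = 49/8.096 × 4.008 + 101 ≈ 125.26 → 125.
NO₂ 788.6: bracket 508.7–982.7 → index 101–150; slope 49/474.0, offset 279.9.
AQI = 101 + 49/474.0·279.9 ≈ 129.93 ⇒ 130.
PM2.5: row 284.03–352.87 (AQI 151–200). (200−151)·(311.19−284.03)/(352.87−284.03) + 151 = 49·27.16/68.84 + 151 ≈ 170.33 → 170.
SO₂: row 76–185 (AQI 101–150). (150−101)·(156−76)/(185−76) + 101 = 49·80/109 + 101 ≈ 136.96 → 137.
PM10: row 66.52–242.89 (AQI 51–100). (100−51)·(140.16−66.52)/(242.89−66.52) + 51 = 49·73.64/176.37 + 51 ≈ 71.46 → 71.
Sub-indices: O₃→157, CO→125, NO₂→130, PM2.5→170, SO₂→137, PM10→71. Overall AQI = max = 170; dominant pollutant is PM2.5.
AQI 170: Unhealthy.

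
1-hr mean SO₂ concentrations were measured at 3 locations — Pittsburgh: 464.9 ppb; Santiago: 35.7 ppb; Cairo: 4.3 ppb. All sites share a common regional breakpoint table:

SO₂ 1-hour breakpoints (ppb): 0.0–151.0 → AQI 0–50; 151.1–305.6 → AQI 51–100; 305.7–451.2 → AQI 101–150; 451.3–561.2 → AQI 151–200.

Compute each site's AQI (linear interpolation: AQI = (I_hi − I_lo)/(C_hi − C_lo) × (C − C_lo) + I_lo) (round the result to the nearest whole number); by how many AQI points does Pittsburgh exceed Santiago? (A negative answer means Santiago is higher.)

145

Pittsburgh 464.9: bracket 451.3–561.2 → index 151–200; slope 49/109.9, offset 13.6.
AQI = 151 + 49/109.9·13.6 ≈ 157.06 ⇒ 157.
Santiago: 35.7 ∈ [0.0, 151.0] ↔ index [0, 50].
0 + (35.7−0.0)·(50−0)/(151.0−0.0) = 0 + 35.7·50/151.0 ≈ 11.82, so AQI = 12.
Cairo: 4.3 ∈ [0.0, 151.0] ↔ index [0, 50].
0 + (4.3−0.0)·(50−0)/(151.0−0.0) = 0 + 4.3·50/151.0 ≈ 1.42, so AQI = 1.
AQIs: Pittsburgh=157, Santiago=12, Cairo=1. Pittsburgh (157) − Santiago (12) = 145.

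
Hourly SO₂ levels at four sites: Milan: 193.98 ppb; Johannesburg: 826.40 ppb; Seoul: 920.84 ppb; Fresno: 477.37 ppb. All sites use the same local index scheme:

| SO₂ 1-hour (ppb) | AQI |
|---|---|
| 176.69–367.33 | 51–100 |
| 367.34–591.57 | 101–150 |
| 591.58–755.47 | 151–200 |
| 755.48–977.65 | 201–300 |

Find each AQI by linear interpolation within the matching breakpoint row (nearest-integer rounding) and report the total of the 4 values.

Milan 193.98: bracket 176.69–367.33 → index 51–100; slope 49/190.64, offset 17.29.
AQI = 51 + 49/190.64·17.29 ≈ 55.44 ⇒ 55.
Johannesburg: 826.40 ∈ [755.48, 977.65] ↔ index [201, 300].
201 + (826.40−755.48)·(300−201)/(977.65−755.48) = 201 + 70.92·99/222.17 ≈ 232.60, so AQI = 233.
Seoul 920.84: bracket 755.48–977.65 → index 201–300; slope 99/222.17, offset 165.36.
AQI = 201 + 99/222.17·165.36 ≈ 274.69 ⇒ 275.
Fresno: 477.37 ∈ [367.34, 591.57] ↔ index [101, 150].
101 + (477.37−367.34)·(150−101)/(591.57−367.34) = 101 + 110.03·49/224.23 ≈ 125.04, so AQI = 125.
AQIs: Milan=55, Johannesburg=233, Seoul=275, Fresno=125. Sum = 55 + 233 + 275 + 125 = 688.

688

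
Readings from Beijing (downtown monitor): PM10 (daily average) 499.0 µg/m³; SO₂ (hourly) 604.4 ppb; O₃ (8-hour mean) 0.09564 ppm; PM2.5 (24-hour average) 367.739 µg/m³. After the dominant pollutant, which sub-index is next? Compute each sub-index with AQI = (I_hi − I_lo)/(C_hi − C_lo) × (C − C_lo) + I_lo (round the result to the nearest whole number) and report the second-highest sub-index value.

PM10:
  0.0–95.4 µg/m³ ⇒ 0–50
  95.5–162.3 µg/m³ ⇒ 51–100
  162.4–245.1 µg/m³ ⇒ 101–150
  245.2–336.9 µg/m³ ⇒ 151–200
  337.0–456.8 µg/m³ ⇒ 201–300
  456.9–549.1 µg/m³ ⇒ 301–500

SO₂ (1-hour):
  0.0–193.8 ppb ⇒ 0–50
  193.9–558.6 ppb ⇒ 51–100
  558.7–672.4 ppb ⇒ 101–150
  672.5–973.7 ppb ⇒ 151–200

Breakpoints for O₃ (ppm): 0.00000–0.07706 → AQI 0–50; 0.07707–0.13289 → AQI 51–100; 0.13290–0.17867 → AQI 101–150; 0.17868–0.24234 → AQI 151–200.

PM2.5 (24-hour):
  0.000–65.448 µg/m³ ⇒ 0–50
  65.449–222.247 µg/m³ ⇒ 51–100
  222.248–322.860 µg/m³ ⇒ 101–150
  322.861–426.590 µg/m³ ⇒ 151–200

PM10: 499.0 ∈ [456.9, 549.1] ↔ index [301, 500].
301 + (499.0−456.9)·(500−301)/(549.1−456.9) = 301 + 42.1·199/92.2 ≈ 391.87, so AQI = 392.
SO₂ 604.4: bracket 558.7–672.4 → index 101–150; slope 49/113.7, offset 45.7.
AQI = 101 + 49/113.7·45.7 ≈ 120.69 ⇒ 121.
O₃: row 0.07707–0.13289 (AQI 51–100). (100−51)·(0.09564−0.07707)/(0.13289−0.07707) + 51 = 49·0.01857/0.05582 + 51 ≈ 67.30 → 67.
PM2.5: row 322.861–426.590 (AQI 151–200). (200−151)·(367.739−322.861)/(426.590−322.861) + 151 = 49·44.878/103.729 + 151 ≈ 172.20 → 172.
Sub-indices: PM10→392, SO₂→121, O₃→67, PM2.5→172. Ranked high→low: 392, 172, 121, 67. Second-highest sub-index = 172.

172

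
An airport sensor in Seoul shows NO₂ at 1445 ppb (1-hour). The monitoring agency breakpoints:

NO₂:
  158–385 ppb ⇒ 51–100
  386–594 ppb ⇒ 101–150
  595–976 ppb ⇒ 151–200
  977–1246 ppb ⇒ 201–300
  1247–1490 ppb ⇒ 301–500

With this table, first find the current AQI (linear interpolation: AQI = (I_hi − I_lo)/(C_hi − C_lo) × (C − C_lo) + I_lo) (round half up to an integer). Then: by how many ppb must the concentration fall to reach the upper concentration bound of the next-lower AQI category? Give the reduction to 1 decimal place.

199.0

NO₂ 1445: bracket 1247–1490 → index 301–500; slope 199/243, offset 198.
AQI = 301 + 199/243·198 ≈ 463.15 ⇒ 463.
Current AQI 463 is in the Hazardous range (301–500). The next-lower category tops out at AQI 300, whose upper concentration bound is 1246 ppb.
Reduction needed = 1445 − 1246 = 199.0 ppb.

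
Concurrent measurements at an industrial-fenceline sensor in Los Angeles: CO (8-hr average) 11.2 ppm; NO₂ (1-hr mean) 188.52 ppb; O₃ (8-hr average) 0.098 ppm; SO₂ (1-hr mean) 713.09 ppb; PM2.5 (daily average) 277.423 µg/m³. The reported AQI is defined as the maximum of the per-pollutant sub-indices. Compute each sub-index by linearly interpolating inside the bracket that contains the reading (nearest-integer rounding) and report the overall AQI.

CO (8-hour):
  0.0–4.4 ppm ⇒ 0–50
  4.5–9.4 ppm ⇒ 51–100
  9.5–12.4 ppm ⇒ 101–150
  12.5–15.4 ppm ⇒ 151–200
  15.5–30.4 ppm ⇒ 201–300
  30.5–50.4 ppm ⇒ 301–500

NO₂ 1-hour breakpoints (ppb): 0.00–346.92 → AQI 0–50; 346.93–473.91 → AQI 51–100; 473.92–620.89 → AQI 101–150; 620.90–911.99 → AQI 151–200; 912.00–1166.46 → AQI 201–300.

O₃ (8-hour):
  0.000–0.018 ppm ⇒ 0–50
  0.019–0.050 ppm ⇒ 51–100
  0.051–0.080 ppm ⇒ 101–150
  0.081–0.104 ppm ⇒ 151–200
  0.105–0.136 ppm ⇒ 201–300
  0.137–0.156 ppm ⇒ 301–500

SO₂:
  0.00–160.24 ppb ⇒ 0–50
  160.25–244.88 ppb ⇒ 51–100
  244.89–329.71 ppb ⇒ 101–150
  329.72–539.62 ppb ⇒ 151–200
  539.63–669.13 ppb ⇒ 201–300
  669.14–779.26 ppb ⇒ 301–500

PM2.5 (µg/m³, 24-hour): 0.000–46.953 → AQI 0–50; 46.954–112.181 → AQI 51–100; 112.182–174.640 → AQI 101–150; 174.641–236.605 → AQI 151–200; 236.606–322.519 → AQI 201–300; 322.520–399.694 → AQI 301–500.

CO 11.2: bracket 9.5–12.4 → index 101–150; slope 49/2.9, offset 1.7.
AQI = 101 + 49/2.9·1.7 ≈ 129.72 ⇒ 130.
NO₂: 188.52 ∈ [0.00, 346.92] ↔ index [0, 50].
0 + (188.52−0.00)·(50−0)/(346.92−0.00) = 0 + 188.52·50/346.92 ≈ 27.17, so AQI = 27.
O₃: 0.098 lies in 0.081–0.104, so I_lo=151, I_hi=200, C_lo=0.081, C_hi=0.104.
(200−151)/(0.104−0.081) × (0.098−0.081) + 151 = 49/0.023 × 0.017 + 151 ≈ 187.22 → 187.
SO₂: 713.09 lies in 669.14–779.26, so I_lo=301, I_hi=500, C_lo=669.14, C_hi=779.26.
(500−301)/(779.26−669.14) × (713.09−669.14) + 301 = 199/110.12 × 43.95 + 301 ≈ 380.42 → 380.
PM2.5 277.423: bracket 236.606–322.519 → index 201–300; slope 99/85.913, offset 40.817.
AQI = 201 + 99/85.913·40.817 ≈ 248.03 ⇒ 248.
Sub-indices: CO→130, NO₂→27, O₃→187, SO₂→380, PM2.5→248. Overall AQI = max = 380; dominant pollutant is SO₂.
AQI 380: Hazardous.

380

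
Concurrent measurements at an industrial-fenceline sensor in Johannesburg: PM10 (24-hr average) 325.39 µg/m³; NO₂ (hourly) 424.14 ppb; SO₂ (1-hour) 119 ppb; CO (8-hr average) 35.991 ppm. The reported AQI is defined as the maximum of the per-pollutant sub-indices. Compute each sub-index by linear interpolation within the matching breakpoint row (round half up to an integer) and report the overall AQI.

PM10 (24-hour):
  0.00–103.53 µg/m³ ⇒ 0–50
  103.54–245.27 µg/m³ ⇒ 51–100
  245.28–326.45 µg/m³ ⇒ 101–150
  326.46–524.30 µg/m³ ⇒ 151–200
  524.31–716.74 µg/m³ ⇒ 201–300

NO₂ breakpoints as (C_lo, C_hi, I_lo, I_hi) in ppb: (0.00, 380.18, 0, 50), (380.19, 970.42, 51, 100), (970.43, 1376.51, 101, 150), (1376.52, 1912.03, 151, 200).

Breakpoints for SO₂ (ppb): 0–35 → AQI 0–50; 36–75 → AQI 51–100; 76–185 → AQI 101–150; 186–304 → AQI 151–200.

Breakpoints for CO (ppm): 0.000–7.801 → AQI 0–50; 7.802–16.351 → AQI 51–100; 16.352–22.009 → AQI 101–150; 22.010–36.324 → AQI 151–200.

199

PM10: 325.39 lies in 245.28–326.45, so I_lo=101, I_hi=150, C_lo=245.28, C_hi=326.45.
(150−101)/(326.45−245.28) × (325.39−245.28) + 101 = 49/81.17 × 80.11 + 101 ≈ 149.36 → 149.
NO₂: 424.14 ∈ [380.19, 970.42] ↔ index [51, 100].
51 + (424.14−380.19)·(100−51)/(970.42−380.19) = 51 + 43.95·49/590.23 ≈ 54.65, so AQI = 55.
SO₂: row 76–185 (AQI 101–150). (150−101)·(119−76)/(185−76) + 101 = 49·43/109 + 101 ≈ 120.33 → 120.
CO: row 22.010–36.324 (AQI 151–200). (200−151)·(35.991−22.010)/(36.324−22.010) + 151 = 49·13.981/14.314 + 151 ≈ 198.86 → 199.
Sub-indices: PM10→149, NO₂→55, SO₂→120, CO→199. Overall AQI = max = 199; dominant pollutant is CO.
AQI 199: Unhealthy.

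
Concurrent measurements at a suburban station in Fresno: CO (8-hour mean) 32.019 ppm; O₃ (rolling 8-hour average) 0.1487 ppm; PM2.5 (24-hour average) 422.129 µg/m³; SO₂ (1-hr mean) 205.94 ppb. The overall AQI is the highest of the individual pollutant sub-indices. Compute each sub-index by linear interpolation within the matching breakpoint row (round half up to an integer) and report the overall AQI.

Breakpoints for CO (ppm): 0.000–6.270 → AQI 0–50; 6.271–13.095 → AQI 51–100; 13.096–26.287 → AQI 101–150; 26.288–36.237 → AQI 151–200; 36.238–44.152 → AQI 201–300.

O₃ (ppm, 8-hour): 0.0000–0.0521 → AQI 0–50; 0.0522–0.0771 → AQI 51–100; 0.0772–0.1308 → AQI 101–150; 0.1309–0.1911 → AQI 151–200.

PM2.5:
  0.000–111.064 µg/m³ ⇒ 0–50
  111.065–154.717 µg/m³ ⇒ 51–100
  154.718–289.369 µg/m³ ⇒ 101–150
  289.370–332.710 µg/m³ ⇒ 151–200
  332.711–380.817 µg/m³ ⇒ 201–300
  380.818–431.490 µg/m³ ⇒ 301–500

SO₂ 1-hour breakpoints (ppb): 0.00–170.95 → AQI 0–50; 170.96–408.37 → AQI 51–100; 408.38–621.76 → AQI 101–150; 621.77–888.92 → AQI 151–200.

463

CO: row 26.288–36.237 (AQI 151–200). (200−151)·(32.019−26.288)/(36.237−26.288) + 151 = 49·5.731/9.949 + 151 ≈ 179.23 → 179.
O₃: 0.1487 lies in 0.1309–0.1911, so I_lo=151, I_hi=200, C_lo=0.1309, C_hi=0.1911.
(200−151)/(0.1911−0.1309) × (0.1487−0.1309) + 151 = 49/0.0602 × 0.0178 + 151 ≈ 165.49 → 165.
PM2.5 422.129: bracket 380.818–431.490 → index 301–500; slope 199/50.672, offset 41.311.
AQI = 301 + 199/50.672·41.311 ≈ 463.24 ⇒ 463.
SO₂: 205.94 ∈ [170.96, 408.37] ↔ index [51, 100].
51 + (205.94−170.96)·(100−51)/(408.37−170.96) = 51 + 34.98·49/237.41 ≈ 58.22, so AQI = 58.
Sub-indices: CO→179, O₃→165, PM2.5→463, SO₂→58. Overall AQI = max = 463; dominant pollutant is PM2.5.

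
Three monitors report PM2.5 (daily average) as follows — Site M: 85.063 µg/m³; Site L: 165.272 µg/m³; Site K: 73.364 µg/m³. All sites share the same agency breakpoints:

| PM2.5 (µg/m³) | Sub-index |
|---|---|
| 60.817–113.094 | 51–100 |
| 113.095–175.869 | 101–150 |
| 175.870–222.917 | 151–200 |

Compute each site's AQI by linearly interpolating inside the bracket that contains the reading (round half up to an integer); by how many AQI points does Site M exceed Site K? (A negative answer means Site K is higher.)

Site M 85.063: bracket 60.817–113.094 → index 51–100; slope 49/52.277, offset 24.246.
AQI = 51 + 49/52.277·24.246 ≈ 73.73 ⇒ 74.
Site L: row 113.095–175.869 (AQI 101–150). (150−101)·(165.272−113.095)/(175.869−113.095) + 101 = 49·52.177/62.774 + 101 ≈ 141.73 → 142.
Site K 73.364: bracket 60.817–113.094 → index 51–100; slope 49/52.277, offset 12.547.
AQI = 51 + 49/52.277·12.547 ≈ 62.76 ⇒ 63.
AQIs: Site M=74, Site L=142, Site K=63. Site M (74) − Site K (63) = 11.

11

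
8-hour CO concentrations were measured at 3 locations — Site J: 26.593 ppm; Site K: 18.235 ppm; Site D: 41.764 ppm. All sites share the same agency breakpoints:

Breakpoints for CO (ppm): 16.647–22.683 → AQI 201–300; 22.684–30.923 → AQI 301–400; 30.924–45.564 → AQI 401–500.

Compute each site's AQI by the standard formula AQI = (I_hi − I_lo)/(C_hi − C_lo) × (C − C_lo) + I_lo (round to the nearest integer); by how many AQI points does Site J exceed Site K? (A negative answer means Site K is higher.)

121

Site J: 26.593 ∈ [22.684, 30.923] ↔ index [301, 400].
301 + (26.593−22.684)·(400−301)/(30.923−22.684) = 301 + 3.909·99/8.239 ≈ 347.97, so AQI = 348.
Site K: 18.235 lies in 16.647–22.683, so I_lo=201, I_hi=300, C_lo=16.647, C_hi=22.683.
(300−201)/(22.683−16.647) × (18.235−16.647) + 201 = 99/6.036 × 1.588 + 201 ≈ 227.05 → 227.
Site D 41.764: bracket 30.924–45.564 → index 401–500; slope 99/14.640, offset 10.840.
AQI = 401 + 99/14.640·10.840 ≈ 474.30 ⇒ 474.
AQIs: Site J=348, Site K=227, Site D=474. Site J (348) − Site K (227) = 121.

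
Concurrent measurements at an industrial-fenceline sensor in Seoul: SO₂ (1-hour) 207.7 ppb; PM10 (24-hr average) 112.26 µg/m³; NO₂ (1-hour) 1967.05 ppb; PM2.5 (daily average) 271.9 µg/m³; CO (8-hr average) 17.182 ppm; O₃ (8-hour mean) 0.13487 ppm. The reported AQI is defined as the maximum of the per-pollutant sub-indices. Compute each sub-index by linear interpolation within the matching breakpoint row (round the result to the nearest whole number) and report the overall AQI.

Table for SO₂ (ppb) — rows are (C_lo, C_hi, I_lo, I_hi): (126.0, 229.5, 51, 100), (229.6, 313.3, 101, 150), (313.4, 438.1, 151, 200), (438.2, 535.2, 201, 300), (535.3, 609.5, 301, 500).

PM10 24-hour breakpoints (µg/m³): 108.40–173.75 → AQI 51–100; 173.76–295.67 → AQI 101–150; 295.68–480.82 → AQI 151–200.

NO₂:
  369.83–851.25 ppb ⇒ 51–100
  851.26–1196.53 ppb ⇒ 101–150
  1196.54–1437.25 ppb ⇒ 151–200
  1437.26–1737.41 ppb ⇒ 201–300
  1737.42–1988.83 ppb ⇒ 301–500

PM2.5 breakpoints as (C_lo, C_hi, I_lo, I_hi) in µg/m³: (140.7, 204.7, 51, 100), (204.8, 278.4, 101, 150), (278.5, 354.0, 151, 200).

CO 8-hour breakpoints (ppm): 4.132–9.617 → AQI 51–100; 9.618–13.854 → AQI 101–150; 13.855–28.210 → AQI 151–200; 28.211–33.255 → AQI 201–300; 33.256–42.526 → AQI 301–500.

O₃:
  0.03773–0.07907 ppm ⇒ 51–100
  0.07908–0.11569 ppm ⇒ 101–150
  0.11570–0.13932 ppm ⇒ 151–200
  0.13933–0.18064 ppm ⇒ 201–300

483

SO₂: 207.7 lies in 126.0–229.5, so I_lo=51, I_hi=100, C_lo=126.0, C_hi=229.5.
(100−51)/(229.5−126.0) × (207.7−126.0) + 51 = 49/103.5 × 81.7 + 51 ≈ 89.68 → 90.
PM10: 112.26 lies in 108.40–173.75, so I_lo=51, I_hi=100, C_lo=108.40, C_hi=173.75.
(100−51)/(173.75−108.40) × (112.26−108.40) + 51 = 49/65.35 × 3.86 + 51 ≈ 53.89 → 54.
NO₂: 1967.05 lies in 1737.42–1988.83, so I_lo=301, I_hi=500, C_lo=1737.42, C_hi=1988.83.
(500−301)/(1988.83−1737.42) × (1967.05−1737.42) + 301 = 199/251.41 × 229.63 + 301 ≈ 482.76 → 483.
PM2.5 271.9: bracket 204.8–278.4 → index 101–150; slope 49/73.6, offset 67.1.
AQI = 101 + 49/73.6·67.1 ≈ 145.67 ⇒ 146.
CO: 17.182 lies in 13.855–28.210, so I_lo=151, I_hi=200, C_lo=13.855, C_hi=28.210.
(200−151)/(28.210−13.855) × (17.182−13.855) + 151 = 49/14.355 × 3.327 + 151 ≈ 162.36 → 162.
O₃: 0.13487 ∈ [0.11570, 0.13932] ↔ index [151, 200].
151 + (0.13487−0.11570)·(200−151)/(0.13932−0.11570) = 151 + 0.01917·49/0.02362 ≈ 190.77, so AQI = 191.
Sub-indices: SO₂→90, PM10→54, NO₂→483, PM2.5→146, CO→162, O₃→191. Overall AQI = max = 483; dominant pollutant is NO₂.
AQI 483: Hazardous.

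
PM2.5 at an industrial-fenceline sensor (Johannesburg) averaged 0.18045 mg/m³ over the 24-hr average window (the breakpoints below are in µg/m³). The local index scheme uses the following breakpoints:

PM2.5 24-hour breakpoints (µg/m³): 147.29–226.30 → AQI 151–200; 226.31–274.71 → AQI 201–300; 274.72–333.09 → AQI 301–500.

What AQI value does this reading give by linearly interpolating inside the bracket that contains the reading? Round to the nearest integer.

Convert: 0.18045 mg/m³ = 180.45 µg/m³.
PM2.5: 180.45 lies in 147.29–226.30, so I_lo=151, I_hi=200, C_lo=147.29, C_hi=226.30.
(200−151)/(226.30−147.29) × (180.45−147.29) + 151 = 49/79.01 × 33.16 + 151 ≈ 171.56 → 172.
AQI 172 falls in the Unhealthy category.

172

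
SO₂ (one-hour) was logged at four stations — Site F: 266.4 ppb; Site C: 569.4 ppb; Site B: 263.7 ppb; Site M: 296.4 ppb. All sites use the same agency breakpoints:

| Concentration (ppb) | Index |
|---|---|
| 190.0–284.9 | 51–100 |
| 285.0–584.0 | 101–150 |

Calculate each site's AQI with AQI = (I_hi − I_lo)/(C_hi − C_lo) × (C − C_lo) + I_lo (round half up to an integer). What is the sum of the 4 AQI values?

Site F: 266.4 ∈ [190.0, 284.9] ↔ index [51, 100].
51 + (266.4−190.0)·(100−51)/(284.9−190.0) = 51 + 76.4·49/94.9 ≈ 90.45, so AQI = 90.
Site C: row 285.0–584.0 (AQI 101–150). (150−101)·(569.4−285.0)/(584.0−285.0) + 101 = 49·284.4/299.0 + 101 ≈ 147.61 → 148.
Site B: 263.7 lies in 190.0–284.9, so I_lo=51, I_hi=100, C_lo=190.0, C_hi=284.9.
(100−51)/(284.9−190.0) × (263.7−190.0) + 51 = 49/94.9 × 73.7 + 51 ≈ 89.05 → 89.
Site M: 296.4 lies in 285.0–584.0, so I_lo=101, I_hi=150, C_lo=285.0, C_hi=584.0.
(150−101)/(584.0−285.0) × (296.4−285.0) + 101 = 49/299.0 × 11.4 + 101 ≈ 102.87 → 103.
AQIs: Site F=90, Site C=148, Site B=89, Site M=103. Sum = 90 + 148 + 89 + 103 = 430.

430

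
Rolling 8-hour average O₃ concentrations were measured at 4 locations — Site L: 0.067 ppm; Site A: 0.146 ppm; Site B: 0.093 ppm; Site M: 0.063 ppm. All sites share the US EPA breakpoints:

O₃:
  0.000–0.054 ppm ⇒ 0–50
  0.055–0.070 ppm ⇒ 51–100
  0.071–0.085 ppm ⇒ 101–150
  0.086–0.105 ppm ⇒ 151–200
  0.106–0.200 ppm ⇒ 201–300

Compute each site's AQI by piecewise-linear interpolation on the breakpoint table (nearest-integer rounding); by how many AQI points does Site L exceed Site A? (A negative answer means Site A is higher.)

-153

Site L 0.067: bracket 0.055–0.070 → index 51–100; slope 49/0.015, offset 0.012.
AQI = 51 + 49/0.015·0.012 ≈ 90.20 ⇒ 90.
Site A: 0.146 lies in 0.106–0.200, so I_lo=201, I_hi=300, C_lo=0.106, C_hi=0.200.
(300−201)/(0.200−0.106) × (0.146−0.106) + 201 = 99/0.094 × 0.040 + 201 ≈ 243.13 → 243.
Site B: 0.093 lies in 0.086–0.105, so I_lo=151, I_hi=200, C_lo=0.086, C_hi=0.105.
(200−151)/(0.105−0.086) × (0.093−0.086) + 151 = 49/0.019 × 0.007 + 151 ≈ 169.05 → 169.
Site M: 0.063 lies in 0.055–0.070, so I_lo=51, I_hi=100, C_lo=0.055, C_hi=0.070.
(100−51)/(0.070−0.055) × (0.063−0.055) + 51 = 49/0.015 × 0.008 + 51 ≈ 77.13 → 77.
AQIs: Site L=90, Site A=243, Site B=169, Site M=77. Site L (90) − Site A (243) = -153.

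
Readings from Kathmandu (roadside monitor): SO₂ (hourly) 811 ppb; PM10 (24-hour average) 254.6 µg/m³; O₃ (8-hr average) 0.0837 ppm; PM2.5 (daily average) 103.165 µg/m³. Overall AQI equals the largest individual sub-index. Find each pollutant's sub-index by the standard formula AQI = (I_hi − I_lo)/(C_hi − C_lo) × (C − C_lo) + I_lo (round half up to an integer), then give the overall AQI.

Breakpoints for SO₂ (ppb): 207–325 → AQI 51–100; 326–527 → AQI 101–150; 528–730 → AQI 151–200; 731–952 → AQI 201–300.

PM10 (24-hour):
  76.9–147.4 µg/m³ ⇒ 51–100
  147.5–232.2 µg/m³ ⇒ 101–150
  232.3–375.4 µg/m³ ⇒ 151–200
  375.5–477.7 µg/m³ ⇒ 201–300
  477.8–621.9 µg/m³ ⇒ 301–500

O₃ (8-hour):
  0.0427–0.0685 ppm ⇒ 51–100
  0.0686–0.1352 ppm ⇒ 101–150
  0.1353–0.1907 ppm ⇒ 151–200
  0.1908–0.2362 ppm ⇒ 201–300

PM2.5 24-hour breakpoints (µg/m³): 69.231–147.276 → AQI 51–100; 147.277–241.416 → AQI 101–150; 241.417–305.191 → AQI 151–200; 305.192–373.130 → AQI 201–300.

237

SO₂ 811: bracket 731–952 → index 201–300; slope 99/221, offset 80.
AQI = 201 + 99/221·80 ≈ 236.84 ⇒ 237.
PM10 254.6: bracket 232.3–375.4 → index 151–200; slope 49/143.1, offset 22.3.
AQI = 151 + 49/143.1·22.3 ≈ 158.64 ⇒ 159.
O₃: row 0.0686–0.1352 (AQI 101–150). (150−101)·(0.0837−0.0686)/(0.1352−0.0686) + 101 = 49·0.0151/0.0666 + 101 ≈ 112.11 → 112.
PM2.5 103.165: bracket 69.231–147.276 → index 51–100; slope 49/78.045, offset 33.934.
AQI = 51 + 49/78.045·33.934 ≈ 72.31 ⇒ 72.
Sub-indices: SO₂→237, PM10→159, O₃→112, PM2.5→72. Overall AQI = max = 237; dominant pollutant is SO₂.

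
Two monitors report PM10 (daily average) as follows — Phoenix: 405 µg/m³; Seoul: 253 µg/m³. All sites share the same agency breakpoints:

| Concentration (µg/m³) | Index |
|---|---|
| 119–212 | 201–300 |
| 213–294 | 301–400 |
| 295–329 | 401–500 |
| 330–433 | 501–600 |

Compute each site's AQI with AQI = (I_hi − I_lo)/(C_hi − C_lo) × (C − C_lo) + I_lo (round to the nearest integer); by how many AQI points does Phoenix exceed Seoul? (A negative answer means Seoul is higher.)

223

Phoenix: row 330–433 (AQI 501–600). (600−501)·(405−330)/(433−330) + 501 = 99·75/103 + 501 ≈ 573.09 → 573.
Seoul: 253 lies in 213–294, so I_lo=301, I_hi=400, C_lo=213, C_hi=294.
(400−301)/(294−213) × (253−213) + 301 = 99/81 × 40 + 301 ≈ 349.89 → 350.
AQIs: Phoenix=573, Seoul=350. Phoenix (573) − Seoul (350) = 223.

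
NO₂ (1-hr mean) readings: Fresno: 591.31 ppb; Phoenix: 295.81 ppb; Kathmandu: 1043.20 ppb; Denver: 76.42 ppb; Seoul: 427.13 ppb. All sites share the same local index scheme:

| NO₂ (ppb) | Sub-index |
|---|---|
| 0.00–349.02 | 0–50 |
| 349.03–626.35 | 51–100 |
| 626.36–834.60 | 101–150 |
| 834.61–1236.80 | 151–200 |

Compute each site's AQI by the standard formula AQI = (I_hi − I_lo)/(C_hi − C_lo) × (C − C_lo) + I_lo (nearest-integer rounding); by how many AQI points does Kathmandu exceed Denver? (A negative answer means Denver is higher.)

165

Fresno 591.31: bracket 349.03–626.35 → index 51–100; slope 49/277.32, offset 242.28.
AQI = 51 + 49/277.32·242.28 ≈ 93.81 ⇒ 94.
Phoenix: row 0.00–349.02 (AQI 0–50). (50−0)·(295.81−0.00)/(349.02−0.00) + 0 = 50·295.81/349.02 + 0 ≈ 42.38 → 42.
Kathmandu 1043.20: bracket 834.61–1236.80 → index 151–200; slope 49/402.19, offset 208.59.
AQI = 151 + 49/402.19·208.59 ≈ 176.41 ⇒ 176.
Denver: 76.42 ∈ [0.00, 349.02] ↔ index [0, 50].
0 + (76.42−0.00)·(50−0)/(349.02−0.00) = 0 + 76.42·50/349.02 ≈ 10.95, so AQI = 11.
Seoul: 427.13 lies in 349.03–626.35, so I_lo=51, I_hi=100, C_lo=349.03, C_hi=626.35.
(100−51)/(626.35−349.03) × (427.13−349.03) + 51 = 49/277.32 × 78.10 + 51 ≈ 64.80 → 65.
AQIs: Fresno=94, Phoenix=42, Kathmandu=176, Denver=11, Seoul=65. Kathmandu (176) − Denver (11) = 165.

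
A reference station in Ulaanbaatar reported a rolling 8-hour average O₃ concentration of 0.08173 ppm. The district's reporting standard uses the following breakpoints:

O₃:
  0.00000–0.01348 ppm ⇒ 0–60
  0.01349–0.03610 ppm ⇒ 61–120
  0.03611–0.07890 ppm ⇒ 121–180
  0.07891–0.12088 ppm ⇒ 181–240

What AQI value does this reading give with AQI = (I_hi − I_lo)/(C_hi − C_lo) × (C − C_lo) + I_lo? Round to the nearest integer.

185

O₃ 0.08173: bracket 0.07891–0.12088 → index 181–240; slope 59/0.04197, offset 0.00282.
AQI = 181 + 59/0.04197·0.00282 ≈ 184.96 ⇒ 185.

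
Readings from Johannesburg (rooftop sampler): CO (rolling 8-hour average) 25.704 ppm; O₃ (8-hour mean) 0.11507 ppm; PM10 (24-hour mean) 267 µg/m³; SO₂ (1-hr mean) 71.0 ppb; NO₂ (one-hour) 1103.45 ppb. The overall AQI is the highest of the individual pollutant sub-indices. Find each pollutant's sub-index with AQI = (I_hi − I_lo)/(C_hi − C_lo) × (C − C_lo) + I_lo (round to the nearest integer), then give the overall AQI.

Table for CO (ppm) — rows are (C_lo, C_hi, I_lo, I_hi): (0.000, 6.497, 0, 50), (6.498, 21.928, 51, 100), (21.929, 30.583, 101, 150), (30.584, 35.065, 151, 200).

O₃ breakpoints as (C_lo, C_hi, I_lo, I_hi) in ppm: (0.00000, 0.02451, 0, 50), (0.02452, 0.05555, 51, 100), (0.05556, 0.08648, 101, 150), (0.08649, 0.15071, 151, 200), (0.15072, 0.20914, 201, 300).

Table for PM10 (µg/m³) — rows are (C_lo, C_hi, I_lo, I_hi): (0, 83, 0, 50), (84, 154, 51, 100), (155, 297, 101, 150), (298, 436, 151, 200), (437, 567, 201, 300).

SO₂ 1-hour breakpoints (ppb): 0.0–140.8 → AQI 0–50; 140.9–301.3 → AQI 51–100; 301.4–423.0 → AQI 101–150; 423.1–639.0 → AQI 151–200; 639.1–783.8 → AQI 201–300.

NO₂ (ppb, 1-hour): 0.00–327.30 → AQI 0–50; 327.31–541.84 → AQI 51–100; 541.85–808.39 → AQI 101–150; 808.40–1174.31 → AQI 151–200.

CO: 25.704 lies in 21.929–30.583, so I_lo=101, I_hi=150, C_lo=21.929, C_hi=30.583.
(150−101)/(30.583−21.929) × (25.704−21.929) + 101 = 49/8.654 × 3.775 + 101 ≈ 122.37 → 122.
O₃: row 0.08649–0.15071 (AQI 151–200). (200−151)·(0.11507−0.08649)/(0.15071−0.08649) + 151 = 49·0.02858/0.06422 + 151 ≈ 172.81 → 173.
PM10: 267 lies in 155–297, so I_lo=101, I_hi=150, C_lo=155, C_hi=297.
(150−101)/(297−155) × (267−155) + 101 = 49/142 × 112 + 101 ≈ 139.65 → 140.
SO₂: 71.0 lies in 0.0–140.8, so I_lo=0, I_hi=50, C_lo=0.0, C_hi=140.8.
(50−0)/(140.8−0.0) × (71.0−0.0) + 0 = 50/140.8 × 71.0 + 0 ≈ 25.21 → 25.
NO₂: row 808.40–1174.31 (AQI 151–200). (200−151)·(1103.45−808.40)/(1174.31−808.40) + 151 = 49·295.05/365.91 + 151 ≈ 190.51 → 191.
Sub-indices: CO→122, O₃→173, PM10→140, SO₂→25, NO₂→191. Overall AQI = max = 191; dominant pollutant is NO₂.

191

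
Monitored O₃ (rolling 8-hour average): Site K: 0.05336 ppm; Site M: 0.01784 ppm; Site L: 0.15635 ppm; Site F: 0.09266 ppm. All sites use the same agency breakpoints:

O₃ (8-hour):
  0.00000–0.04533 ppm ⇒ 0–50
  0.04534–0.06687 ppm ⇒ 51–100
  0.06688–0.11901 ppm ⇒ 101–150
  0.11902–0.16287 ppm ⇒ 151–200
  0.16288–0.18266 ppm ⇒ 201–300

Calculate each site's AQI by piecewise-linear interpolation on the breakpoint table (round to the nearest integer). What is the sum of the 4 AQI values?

407

Site K 0.05336: bracket 0.04534–0.06687 → index 51–100; slope 49/0.02153, offset 0.00802.
AQI = 51 + 49/0.02153·0.00802 ≈ 69.25 ⇒ 69.
Site M: row 0.00000–0.04533 (AQI 0–50). (50−0)·(0.01784−0.00000)/(0.04533−0.00000) + 0 = 50·0.01784/0.04533 + 0 ≈ 19.68 → 20.
Site L 0.15635: bracket 0.11902–0.16287 → index 151–200; slope 49/0.04385, offset 0.03733.
AQI = 151 + 49/0.04385·0.03733 ≈ 192.71 ⇒ 193.
Site F 0.09266: bracket 0.06688–0.11901 → index 101–150; slope 49/0.05213, offset 0.02578.
AQI = 101 + 49/0.05213·0.02578 ≈ 125.23 ⇒ 125.
AQIs: Site K=69, Site M=20, Site L=193, Site F=125. Sum = 69 + 20 + 193 + 125 = 407.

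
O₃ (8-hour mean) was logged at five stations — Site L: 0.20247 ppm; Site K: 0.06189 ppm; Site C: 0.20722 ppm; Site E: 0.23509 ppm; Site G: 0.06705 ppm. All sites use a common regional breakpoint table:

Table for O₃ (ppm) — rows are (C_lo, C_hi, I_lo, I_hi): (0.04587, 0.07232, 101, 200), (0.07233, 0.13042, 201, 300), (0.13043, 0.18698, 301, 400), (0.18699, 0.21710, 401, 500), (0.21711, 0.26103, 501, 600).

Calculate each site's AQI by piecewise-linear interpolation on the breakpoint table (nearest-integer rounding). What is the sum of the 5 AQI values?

Site L: 0.20247 lies in 0.18699–0.21710, so I_lo=401, I_hi=500, C_lo=0.18699, C_hi=0.21710.
(500−401)/(0.21710−0.18699) × (0.20247−0.18699) + 401 = 99/0.03011 × 0.01548 + 401 ≈ 451.90 → 452.
Site K: row 0.04587–0.07232 (AQI 101–200). (200−101)·(0.06189−0.04587)/(0.07232−0.04587) + 101 = 99·0.01602/0.02645 + 101 ≈ 160.96 → 161.
Site C: row 0.18699–0.21710 (AQI 401–500). (500−401)·(0.20722−0.18699)/(0.21710−0.18699) + 401 = 99·0.02023/0.03011 + 401 ≈ 467.52 → 468.
Site E: 0.23509 lies in 0.21711–0.26103, so I_lo=501, I_hi=600, C_lo=0.21711, C_hi=0.26103.
(600−501)/(0.26103−0.21711) × (0.23509−0.21711) + 501 = 99/0.04392 × 0.01798 + 501 ≈ 541.53 → 542.
Site G: row 0.04587–0.07232 (AQI 101–200). (200−101)·(0.06705−0.04587)/(0.07232−0.04587) + 101 = 99·0.02118/0.02645 + 101 ≈ 180.27 → 180.
AQIs: Site L=452, Site K=161, Site C=468, Site E=542, Site G=180. Sum = 452 + 161 + 468 + 542 + 180 = 1803.

1803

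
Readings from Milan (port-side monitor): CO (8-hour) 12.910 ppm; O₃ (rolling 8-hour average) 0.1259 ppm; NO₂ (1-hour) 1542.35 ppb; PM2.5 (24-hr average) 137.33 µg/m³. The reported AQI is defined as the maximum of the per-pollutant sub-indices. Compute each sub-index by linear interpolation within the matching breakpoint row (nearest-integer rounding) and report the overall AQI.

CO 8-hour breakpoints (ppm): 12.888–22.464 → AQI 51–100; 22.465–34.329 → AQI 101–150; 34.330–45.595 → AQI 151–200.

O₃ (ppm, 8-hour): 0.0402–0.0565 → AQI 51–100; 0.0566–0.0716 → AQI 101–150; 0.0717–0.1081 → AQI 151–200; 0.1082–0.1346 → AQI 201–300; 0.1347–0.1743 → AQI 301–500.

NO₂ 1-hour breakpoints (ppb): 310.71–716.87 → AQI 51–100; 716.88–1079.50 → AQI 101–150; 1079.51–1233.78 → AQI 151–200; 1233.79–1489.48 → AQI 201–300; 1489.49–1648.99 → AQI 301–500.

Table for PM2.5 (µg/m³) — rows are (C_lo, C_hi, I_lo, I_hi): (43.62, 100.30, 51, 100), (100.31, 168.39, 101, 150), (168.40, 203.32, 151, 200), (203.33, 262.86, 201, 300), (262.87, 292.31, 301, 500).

367

CO: 12.910 ∈ [12.888, 22.464] ↔ index [51, 100].
51 + (12.910−12.888)·(100−51)/(22.464−12.888) = 51 + 0.022·49/9.576 ≈ 51.11, so AQI = 51.
O₃ 0.1259: bracket 0.1082–0.1346 → index 201–300; slope 99/0.0264, offset 0.0177.
AQI = 201 + 99/0.0264·0.0177 ≈ 267.38 ⇒ 267.
NO₂: row 1489.49–1648.99 (AQI 301–500). (500−301)·(1542.35−1489.49)/(1648.99−1489.49) + 301 = 199·52.86/159.50 + 301 ≈ 366.95 → 367.
PM2.5 137.33: bracket 100.31–168.39 → index 101–150; slope 49/68.08, offset 37.02.
AQI = 101 + 49/68.08·37.02 ≈ 127.64 ⇒ 128.
Sub-indices: CO→51, O₃→267, NO₂→367, PM2.5→128. Overall AQI = max = 367; dominant pollutant is NO₂.
AQI 367: Hazardous.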